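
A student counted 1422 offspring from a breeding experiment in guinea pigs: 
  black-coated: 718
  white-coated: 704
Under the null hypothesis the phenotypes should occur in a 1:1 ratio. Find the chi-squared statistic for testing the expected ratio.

0.138

Under the 1:1 hypothesis (Σ ratio = 2, N = 1422):
  black-coated: 1422 × 1/2 = 711
  white-coated: 1422 × 1/2 = 711
χ² = Σ (O − E)² / E
  black-coated: (718 − 711)² / 711 = 0.0689
  white-coated: (704 − 711)² / 711 = 0.0689
χ² = 0.0689 + 0.0689 = 0.1378 ≈ 0.138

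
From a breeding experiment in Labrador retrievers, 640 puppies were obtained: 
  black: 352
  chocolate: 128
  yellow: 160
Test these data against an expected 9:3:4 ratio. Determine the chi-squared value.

0.711

The 9:3:4 ratio has 16 parts, so with N = 640 the expected counts are:
  black: 640 × 9/16 = 360
  chocolate: 640 × 3/16 = 120
  yellow: 640 × 4/16 = 160
χ² = Σ (O − E)² / E
  black: (352 − 360)² / 360 = 0.1778
  chocolate: (128 − 120)² / 120 = 0.5333
  yellow: (160 − 160)² / 160 = 0.0000
χ² = 0.1778 + 0.5333 + 0.0000 = 0.7111 ≈ 0.711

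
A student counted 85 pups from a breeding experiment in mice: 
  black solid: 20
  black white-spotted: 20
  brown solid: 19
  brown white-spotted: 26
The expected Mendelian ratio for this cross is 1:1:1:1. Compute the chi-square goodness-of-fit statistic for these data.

Under the 1:1:1:1 hypothesis (Σ ratio = 4, N = 85):
  black solid: 85 × 1/4 = 21.25
  black white-spotted: 85 × 1/4 = 21.25
  brown solid: 85 × 1/4 = 21.25
  brown white-spotted: 85 × 1/4 = 21.25
χ² = Σ (O − E)² / E
  black solid: (20 − 21.25)² / 21.25 = 0.0735
  black white-spotted: (20 − 21.25)² / 21.25 = 0.0735
  brown solid: (19 − 21.25)² / 21.25 = 0.2382
  brown white-spotted: (26 − 21.25)² / 21.25 = 1.0618
χ² = 0.0735 + 0.0735 + 0.2382 + 1.0618 = 1.447

1.447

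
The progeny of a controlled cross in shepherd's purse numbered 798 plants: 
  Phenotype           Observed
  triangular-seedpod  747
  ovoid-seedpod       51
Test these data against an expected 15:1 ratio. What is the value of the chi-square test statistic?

0.027

Expected counts for N = 798 under a 15:1 ratio (total parts = 16):
  triangular-seedpod: 798 × 15/16 = 748.125
  ovoid-seedpod: 798 × 1/16 = 49.875
χ² = Σ (O − E)² / E
  triangular-seedpod: (747 − 748.125)² / 748.125 = 0.0017
  ovoid-seedpod: (51 − 49.875)² / 49.875 = 0.0254
χ² = 0.0017 + 0.0254 = 0.0271 ≈ 0.027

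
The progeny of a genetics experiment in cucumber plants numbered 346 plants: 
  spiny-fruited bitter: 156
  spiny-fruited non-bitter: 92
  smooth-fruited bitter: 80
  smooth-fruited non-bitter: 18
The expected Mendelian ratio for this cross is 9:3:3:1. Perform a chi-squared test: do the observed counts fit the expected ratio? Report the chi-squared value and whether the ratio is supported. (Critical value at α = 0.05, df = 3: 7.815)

The 9:3:3:1 ratio has 16 parts, so with N = 346 the expected counts are:
  spiny-fruited bitter: 346 × 9/16 = 194.625
  spiny-fruited non-bitter: 346 × 3/16 = 64.875
  smooth-fruited bitter: 346 × 3/16 = 64.875
  smooth-fruited non-bitter: 346 × 1/16 = 21.625
χ² = Σ (O − E)² / E
  spiny-fruited bitter: (156 − 194.625)² / 194.625 = 7.6655
  spiny-fruited non-bitter: (92 − 64.875)² / 64.875 = 11.3413
  smooth-fruited bitter: (80 − 64.875)² / 64.875 = 3.5263
  smooth-fruited non-bitter: (18 − 21.625)² / 21.625 = 0.6077
χ² = 7.6655 + 11.3413 + 3.5263 + 0.6077 = 23.1408 ≈ 23.141
Degrees of freedom = 4 − 1 = 3; critical value at α = 0.05 is 7.815.
Since 23.141 > 7.815, we reject the null hypothesis — the data do not fit the 9:3:3:1 ratio.

23.141; not consistent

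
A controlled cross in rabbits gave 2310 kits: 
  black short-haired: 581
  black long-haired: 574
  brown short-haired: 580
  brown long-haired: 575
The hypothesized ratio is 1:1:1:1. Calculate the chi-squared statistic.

0.064

Total ratio parts = 4. Expected numbers out of 2310:
  black short-haired: 2310 × 1/4 = 577.5
  black long-haired: 2310 × 1/4 = 577.5
  brown short-haired: 2310 × 1/4 = 577.5
  brown long-haired: 2310 × 1/4 = 577.5
χ² = Σ (O − E)² / E
  black short-haired: (581 − 577.5)² / 577.5 = 0.0212
  black long-haired: (574 − 577.5)² / 577.5 = 0.0212
  brown short-haired: (580 − 577.5)² / 577.5 = 0.0108
  brown long-haired: (575 − 577.5)² / 577.5 = 0.0108
χ² = 0.0212 + 0.0212 + 0.0108 + 0.0108 = 0.064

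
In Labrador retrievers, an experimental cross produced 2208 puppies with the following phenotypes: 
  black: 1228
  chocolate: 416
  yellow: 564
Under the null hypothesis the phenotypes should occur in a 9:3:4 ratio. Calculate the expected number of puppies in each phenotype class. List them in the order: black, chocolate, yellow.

1242, 414, 552

The 9:3:4 ratio has 16 parts, so with N = 2208 the expected counts are:
  black: 2208 × 9/16 = 1242
  chocolate: 2208 × 3/16 = 414
  yellow: 2208 × 4/16 = 552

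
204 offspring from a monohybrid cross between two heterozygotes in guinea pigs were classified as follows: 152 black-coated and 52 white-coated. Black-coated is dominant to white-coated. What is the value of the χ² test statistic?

0.026

For a monohybrid cross between heterozygotes with complete dominance, the expected phenotypic ratio is 3:1.
Under the 3:1 hypothesis (Σ ratio = 4, N = 204):
  black-coated: 204 × 3/4 = 153
  white-coated: 204 × 1/4 = 51
χ² = Σ (O − E)² / E
  black-coated: (152 − 153)² / 153 = 0.0065
  white-coated: (52 − 51)² / 51 = 0.0196
χ² = 0.0065 + 0.0196 = 0.0261 ≈ 0.026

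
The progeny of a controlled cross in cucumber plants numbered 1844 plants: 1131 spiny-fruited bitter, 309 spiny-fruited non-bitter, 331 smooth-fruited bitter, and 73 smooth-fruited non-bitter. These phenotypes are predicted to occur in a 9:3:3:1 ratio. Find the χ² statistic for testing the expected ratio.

The 9:3:3:1 ratio has 16 parts, so with N = 1844 the expected counts are:
  spiny-fruited bitter: 1844 × 9/16 = 1037.25
  spiny-fruited non-bitter: 1844 × 3/16 = 345.75
  smooth-fruited bitter: 1844 × 3/16 = 345.75
  smooth-fruited non-bitter: 1844 × 1/16 = 115.25
χ² = Σ (O − E)² / E
  spiny-fruited bitter: (1131 − 1037.25)² / 1037.25 = 8.4734
  spiny-fruited non-bitter: (309 − 345.75)² / 345.75 = 3.9062
  smooth-fruited bitter: (331 − 345.75)² / 345.75 = 0.6292
  smooth-fruited non-bitter: (73 − 115.25)² / 115.25 = 15.4886
χ² = 8.4734 + 3.9062 + 0.6292 + 15.4886 = 28.4974 ≈ 28.497

28.497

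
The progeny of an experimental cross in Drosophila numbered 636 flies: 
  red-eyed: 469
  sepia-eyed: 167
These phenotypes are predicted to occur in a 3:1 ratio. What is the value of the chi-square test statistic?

The 3:1 ratio has 4 parts, so with N = 636 the expected counts are:
  red-eyed: 636 × 3/4 = 477
  sepia-eyed: 636 × 1/4 = 159
χ² = Σ (O − E)² / E
  red-eyed: (469 − 477)² / 477 = 0.1342
  sepia-eyed: (167 − 159)² / 159 = 0.4025
χ² = 0.1342 + 0.4025 = 0.5367 ≈ 0.537

0.537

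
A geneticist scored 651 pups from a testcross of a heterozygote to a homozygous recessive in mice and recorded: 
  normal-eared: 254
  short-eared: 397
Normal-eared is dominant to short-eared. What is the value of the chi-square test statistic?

31.412

A testcross of a heterozygote (Aa × aa) gives a 1:1 phenotypic ratio.
Under the 1:1 hypothesis (Σ ratio = 2, N = 651):
  normal-eared: 651 × 1/2 = 325.5
  short-eared: 651 × 1/2 = 325.5
χ² = Σ (O − E)² / E
  normal-eared: (254 − 325.5)² / 325.5 = 15.7058
  short-eared: (397 − 325.5)² / 325.5 = 15.7058
χ² = 15.7058 + 15.7058 = 31.4116 ≈ 31.412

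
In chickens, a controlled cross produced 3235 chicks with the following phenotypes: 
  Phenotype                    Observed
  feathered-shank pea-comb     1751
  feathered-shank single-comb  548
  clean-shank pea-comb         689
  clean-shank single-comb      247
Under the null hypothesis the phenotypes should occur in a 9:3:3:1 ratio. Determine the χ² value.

Expected counts for N = 3235 under a 9:3:3:1 ratio (total parts = 16):
  feathered-shank pea-comb: 3235 × 9/16 = 1819.6875
  feathered-shank single-comb: 3235 × 3/16 = 606.5625
  clean-shank pea-comb: 3235 × 3/16 = 606.5625
  clean-shank single-comb: 3235 × 1/16 = 202.1875
χ² = Σ (O − E)² / E
  feathered-shank pea-comb: (1751 − 1819.6875)² / 1819.6875 = 2.5927
  feathered-shank single-comb: (548 − 606.5625)² / 606.5625 = 5.6541
  clean-shank pea-comb: (689 − 606.5625)² / 606.5625 = 11.2040
  clean-shank single-comb: (247 − 202.1875)² / 202.1875 = 9.9322
χ² = 2.5927 + 5.6541 + 11.2040 + 9.9322 = 29.383

29.383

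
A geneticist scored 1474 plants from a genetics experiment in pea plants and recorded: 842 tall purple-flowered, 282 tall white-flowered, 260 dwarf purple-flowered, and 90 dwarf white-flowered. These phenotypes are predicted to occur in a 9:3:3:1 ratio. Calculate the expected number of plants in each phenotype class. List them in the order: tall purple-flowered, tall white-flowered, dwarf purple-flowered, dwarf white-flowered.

The 9:3:3:1 ratio has 16 parts, so with N = 1474 the expected counts are:
  tall purple-flowered: 1474 × 9/16 = 829.125
  tall white-flowered: 1474 × 3/16 = 276.375
  dwarf purple-flowered: 1474 × 3/16 = 276.375
  dwarf white-flowered: 1474 × 1/16 = 92.125

829.125, 276.375, 276.375, 92.125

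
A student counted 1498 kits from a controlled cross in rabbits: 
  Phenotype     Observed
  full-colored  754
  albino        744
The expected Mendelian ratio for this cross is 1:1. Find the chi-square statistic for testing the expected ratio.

0.067

Expected counts for N = 1498 under a 1:1 ratio (total parts = 2):
  full-colored: 1498 × 1/2 = 749
  albino: 1498 × 1/2 = 749
χ² = Σ (O − E)² / E
  full-colored: (754 − 749)² / 749 = 0.0334
  albino: (744 − 749)² / 749 = 0.0334
χ² = 0.0334 + 0.0334 = 0.0668 ≈ 0.067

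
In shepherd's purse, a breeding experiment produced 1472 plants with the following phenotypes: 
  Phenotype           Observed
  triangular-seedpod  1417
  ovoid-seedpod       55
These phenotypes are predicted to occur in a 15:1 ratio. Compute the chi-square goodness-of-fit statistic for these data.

Under the 15:1 hypothesis (Σ ratio = 16, N = 1472):
  triangular-seedpod: 1472 × 15/16 = 1380
  ovoid-seedpod: 1472 × 1/16 = 92
χ² = Σ (O − E)² / E
  triangular-seedpod: (1417 − 1380)² / 1380 = 0.9920
  ovoid-seedpod: (55 − 92)² / 92 = 14.8804
χ² = 0.9920 + 14.8804 = 15.8724 ≈ 15.872

15.872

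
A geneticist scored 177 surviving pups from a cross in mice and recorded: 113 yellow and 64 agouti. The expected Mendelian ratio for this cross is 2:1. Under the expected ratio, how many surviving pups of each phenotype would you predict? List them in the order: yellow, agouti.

The 2:1 ratio has 3 parts, so with N = 177 the expected counts are:
  yellow: 177 × 2/3 = 118
  agouti: 177 × 1/3 = 59

118, 59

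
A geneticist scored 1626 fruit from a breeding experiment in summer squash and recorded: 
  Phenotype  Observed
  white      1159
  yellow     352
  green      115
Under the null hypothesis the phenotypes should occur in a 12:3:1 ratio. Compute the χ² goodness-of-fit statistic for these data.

Expected counts for N = 1626 under a 12:3:1 ratio (total parts = 16):
  white: 1626 × 12/16 = 1219.5
  yellow: 1626 × 3/16 = 304.875
  green: 1626 × 1/16 = 101.625
χ² = Σ (O − E)² / E
  white: (1159 − 1219.5)² / 1219.5 = 3.0014
  yellow: (352 − 304.875)² / 304.875 = 7.2842
  green: (115 − 101.625)² / 101.625 = 1.7603
χ² = 3.0014 + 7.2842 + 1.7603 = 12.0459 ≈ 12.046

12.046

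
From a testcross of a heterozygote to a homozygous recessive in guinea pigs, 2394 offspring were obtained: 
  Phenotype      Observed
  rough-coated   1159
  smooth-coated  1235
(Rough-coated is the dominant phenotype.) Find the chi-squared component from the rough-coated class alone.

1.206

A testcross of a heterozygote (Aa × aa) gives a 1:1 phenotypic ratio.
The 1:1 ratio has 2 parts, so with N = 2394 the expected counts are:
  rough-coated: 2394 × 1/2 = 1197
  smooth-coated: 2394 × 1/2 = 1197
Contribution of rough-coated: (1159 − 1197)² / 1197 = 1.2063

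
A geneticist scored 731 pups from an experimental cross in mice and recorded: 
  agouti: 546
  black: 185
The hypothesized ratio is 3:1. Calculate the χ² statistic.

0.037

Expected counts for N = 731 under a 3:1 ratio (total parts = 4):
  agouti: 731 × 3/4 = 548.25
  black: 731 × 1/4 = 182.75
χ² = Σ (O − E)² / E
  agouti: (546 − 548.25)² / 548.25 = 0.0092
  black: (185 − 182.75)² / 182.75 = 0.0277
χ² = 0.0092 + 0.0277 = 0.0369 ≈ 0.037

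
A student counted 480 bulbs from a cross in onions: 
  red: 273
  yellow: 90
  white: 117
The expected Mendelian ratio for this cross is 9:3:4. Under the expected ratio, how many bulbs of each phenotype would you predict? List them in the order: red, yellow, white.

270, 90, 120

Expected counts for N = 480 under a 9:3:4 ratio (total parts = 16):
  red: 480 × 9/16 = 270
  yellow: 480 × 3/16 = 90
  white: 480 × 4/16 = 120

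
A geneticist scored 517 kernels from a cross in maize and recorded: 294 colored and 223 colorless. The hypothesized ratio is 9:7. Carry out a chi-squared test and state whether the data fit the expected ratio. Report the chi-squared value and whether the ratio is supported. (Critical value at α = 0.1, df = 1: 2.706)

The 9:7 ratio has 16 parts, so with N = 517 the expected counts are:
  colored: 517 × 9/16 = 290.8125
  colorless: 517 × 7/16 = 226.1875
χ² = Σ (O − E)² / E
  colored: (294 − 290.8125)² / 290.8125 = 0.0349
  colorless: (223 − 226.1875)² / 226.1875 = 0.0449
χ² = 0.0349 + 0.0449 = 0.0798 ≈ 0.080
Degrees of freedom = 2 − 1 = 1; critical value at α = 0.1 is 2.706.
Since 0.080 < 2.706, we fail to reject the null hypothesis — the data are consistent with the 9:7 ratio.

0.080; consistent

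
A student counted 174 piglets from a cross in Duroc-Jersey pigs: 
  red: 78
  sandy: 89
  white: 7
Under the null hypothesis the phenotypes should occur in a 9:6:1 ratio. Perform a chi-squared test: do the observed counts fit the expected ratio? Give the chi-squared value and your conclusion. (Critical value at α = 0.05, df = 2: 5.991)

14.061; not consistent

Under the 9:6:1 hypothesis (Σ ratio = 16, N = 174):
  red: 174 × 9/16 = 97.875
  sandy: 174 × 6/16 = 65.25
  white: 174 × 1/16 = 10.875
χ² = Σ (O − E)² / E
  red: (78 − 97.875)² / 97.875 = 4.0359
  sandy: (89 − 65.25)² / 65.25 = 8.6446
  white: (7 − 10.875)² / 10.875 = 1.3807
χ² = 4.0359 + 8.6446 + 1.3807 = 14.0612 ≈ 14.061
Degrees of freedom = 3 − 1 = 2; critical value at α = 0.05 is 5.991.
Since 14.061 > 5.991, we reject the null hypothesis — the data do not fit the 9:6:1 ratio.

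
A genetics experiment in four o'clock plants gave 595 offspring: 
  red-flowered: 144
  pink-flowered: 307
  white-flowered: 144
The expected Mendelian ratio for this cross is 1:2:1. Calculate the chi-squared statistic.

0.607

Total ratio parts = 4. Expected numbers out of 595:
  red-flowered: 595 × 1/4 = 148.75
  pink-flowered: 595 × 2/4 = 297.5
  white-flowered: 595 × 1/4 = 148.75
χ² = Σ (O − E)² / E
  red-flowered: (144 − 148.75)² / 148.75 = 0.1517
  pink-flowered: (307 − 297.5)² / 297.5 = 0.3034
  white-flowered: (144 − 148.75)² / 148.75 = 0.1517
χ² = 0.1517 + 0.3034 + 0.1517 = 0.6068 ≈ 0.607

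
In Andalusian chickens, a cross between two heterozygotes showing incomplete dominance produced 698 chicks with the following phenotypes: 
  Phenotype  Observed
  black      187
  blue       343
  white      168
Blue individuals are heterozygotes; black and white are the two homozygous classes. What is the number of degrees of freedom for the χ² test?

2

With incomplete dominance, a heterozygote × heterozygote cross gives a 1:2:1 phenotypic ratio.
A goodness-of-fit test with 3 phenotype classes has df = 3 − 1 = 2.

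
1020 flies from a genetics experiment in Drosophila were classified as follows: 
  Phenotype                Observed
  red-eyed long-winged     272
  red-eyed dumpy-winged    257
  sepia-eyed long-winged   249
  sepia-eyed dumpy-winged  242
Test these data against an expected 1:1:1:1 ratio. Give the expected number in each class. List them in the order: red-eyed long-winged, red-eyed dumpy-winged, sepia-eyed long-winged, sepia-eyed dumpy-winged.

255, 255, 255, 255

The 1:1:1:1 ratio has 4 parts, so with N = 1020 the expected counts are:
  red-eyed long-winged: 1020 × 1/4 = 255
  red-eyed dumpy-winged: 1020 × 1/4 = 255
  sepia-eyed long-winged: 1020 × 1/4 = 255
  sepia-eyed dumpy-winged: 1020 × 1/4 = 255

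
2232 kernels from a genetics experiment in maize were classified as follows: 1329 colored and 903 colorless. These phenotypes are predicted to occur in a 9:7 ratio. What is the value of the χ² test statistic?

The 9:7 ratio has 16 parts, so with N = 2232 the expected counts are:
  colored: 2232 × 9/16 = 1255.5
  colorless: 2232 × 7/16 = 976.5
χ² = Σ (O − E)² / E
  colored: (1329 − 1255.5)² / 1255.5 = 4.3029
  colorless: (903 − 976.5)² / 976.5 = 5.5323
χ² = 4.3029 + 5.5323 = 9.8352 ≈ 9.835

9.835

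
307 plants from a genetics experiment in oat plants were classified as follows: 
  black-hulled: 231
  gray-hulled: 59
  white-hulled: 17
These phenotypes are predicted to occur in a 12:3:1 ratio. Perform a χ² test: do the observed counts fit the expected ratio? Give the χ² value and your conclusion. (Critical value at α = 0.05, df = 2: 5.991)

The 12:3:1 ratio has 16 parts, so with N = 307 the expected counts are:
  black-hulled: 307 × 12/16 = 230.25
  gray-hulled: 307 × 3/16 = 57.5625
  white-hulled: 307 × 1/16 = 19.1875
χ² = Σ (O − E)² / E
  black-hulled: (231 − 230.25)² / 230.25 = 0.0024
  gray-hulled: (59 − 57.5625)² / 57.5625 = 0.0359
  white-hulled: (17 − 19.1875)² / 19.1875 = 0.2494
χ² = 0.0024 + 0.0359 + 0.2494 = 0.2877 ≈ 0.288
Degrees of freedom = 3 − 1 = 2; critical value at α = 0.05 is 5.991.
Since 0.288 < 5.991, we fail to reject the null hypothesis — the data are consistent with the 12:3:1 ratio.

0.288; consistent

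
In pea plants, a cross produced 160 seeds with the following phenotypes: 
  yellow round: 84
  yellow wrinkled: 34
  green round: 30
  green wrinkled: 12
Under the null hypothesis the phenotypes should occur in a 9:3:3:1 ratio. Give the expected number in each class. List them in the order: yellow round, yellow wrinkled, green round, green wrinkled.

The 9:3:3:1 ratio has 16 parts, so with N = 160 the expected counts are:
  yellow round: 160 × 9/16 = 90
  yellow wrinkled: 160 × 3/16 = 30
  green round: 160 × 3/16 = 30
  green wrinkled: 160 × 1/16 = 10

90, 30, 30, 10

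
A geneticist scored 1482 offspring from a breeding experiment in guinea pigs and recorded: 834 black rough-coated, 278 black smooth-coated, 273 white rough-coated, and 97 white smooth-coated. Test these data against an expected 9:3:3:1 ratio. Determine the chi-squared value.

Expected counts for N = 1482 under a 9:3:3:1 ratio (total parts = 16):
  black rough-coated: 1482 × 9/16 = 833.625
  black smooth-coated: 1482 × 3/16 = 277.875
  white rough-coated: 1482 × 3/16 = 277.875
  white smooth-coated: 1482 × 1/16 = 92.625
χ² = Σ (O − E)² / E
  black rough-coated: (834 − 833.625)² / 833.625 = 0.0002
  black smooth-coated: (278 − 277.875)² / 277.875 = 0.0001
  white rough-coated: (273 − 277.875)² / 277.875 = 0.0855
  white smooth-coated: (97 − 92.625)² / 92.625 = 0.2066
χ² = 0.0002 + 0.0001 + 0.0855 + 0.2066 = 0.2924 ≈ 0.292

0.292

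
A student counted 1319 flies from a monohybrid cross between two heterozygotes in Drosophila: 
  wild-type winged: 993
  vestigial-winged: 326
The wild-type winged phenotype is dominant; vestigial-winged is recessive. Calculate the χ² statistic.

0.057

For a monohybrid cross between heterozygotes with complete dominance, the expected phenotypic ratio is 3:1.
Total ratio parts = 4. Expected numbers out of 1319:
  wild-type winged: 1319 × 3/4 = 989.25
  vestigial-winged: 1319 × 1/4 = 329.75
χ² = Σ (O − E)² / E
  wild-type winged: (993 − 989.25)² / 989.25 = 0.0142
  vestigial-winged: (326 − 329.75)² / 329.75 = 0.0426
χ² = 0.0142 + 0.0426 = 0.0568 ≈ 0.057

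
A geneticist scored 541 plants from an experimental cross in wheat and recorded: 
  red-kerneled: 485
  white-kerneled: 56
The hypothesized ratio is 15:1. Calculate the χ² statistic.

15.530

The 15:1 ratio has 16 parts, so with N = 541 the expected counts are:
  red-kerneled: 541 × 15/16 = 507.1875
  white-kerneled: 541 × 1/16 = 33.8125
χ² = Σ (O − E)² / E
  red-kerneled: (485 − 507.1875)² / 507.1875 = 0.9706
  white-kerneled: (56 − 33.8125)² / 33.8125 = 14.5593
χ² = 0.9706 + 14.5593 = 15.5299 ≈ 15.530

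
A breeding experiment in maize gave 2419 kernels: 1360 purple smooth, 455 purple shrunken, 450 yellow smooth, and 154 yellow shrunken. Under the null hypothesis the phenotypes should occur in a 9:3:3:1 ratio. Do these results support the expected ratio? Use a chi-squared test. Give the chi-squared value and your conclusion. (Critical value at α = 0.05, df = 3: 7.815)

Expected counts for N = 2419 under a 9:3:3:1 ratio (total parts = 16):
  purple smooth: 2419 × 9/16 = 1360.6875
  purple shrunken: 2419 × 3/16 = 453.5625
  yellow smooth: 2419 × 3/16 = 453.5625
  yellow shrunken: 2419 × 1/16 = 151.1875
χ² = Σ (O − E)² / E
  purple smooth: (1360 − 1360.6875)² / 1360.6875 = 0.0003
  purple shrunken: (455 − 453.5625)² / 453.5625 = 0.0046
  yellow smooth: (450 − 453.5625)² / 453.5625 = 0.0280
  yellow shrunken: (154 − 151.1875)² / 151.1875 = 0.0523
χ² = 0.0003 + 0.0046 + 0.0280 + 0.0523 = 0.0852 ≈ 0.085
Degrees of freedom = 4 − 1 = 3; critical value at α = 0.05 is 7.815.
Since 0.085 < 7.815, we fail to reject the null hypothesis — the data are consistent with the 9:3:3:1 ratio.

0.085; consistent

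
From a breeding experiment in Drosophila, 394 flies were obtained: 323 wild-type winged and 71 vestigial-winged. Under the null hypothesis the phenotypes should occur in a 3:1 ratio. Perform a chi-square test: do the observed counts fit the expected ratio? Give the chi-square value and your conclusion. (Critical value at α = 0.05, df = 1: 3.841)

10.237; not consistent

Expected counts for N = 394 under a 3:1 ratio (total parts = 4):
  wild-type winged: 394 × 3/4 = 295.5
  vestigial-winged: 394 × 1/4 = 98.5
χ² = Σ (O − E)² / E
  wild-type winged: (323 − 295.5)² / 295.5 = 2.5592
  vestigial-winged: (71 − 98.5)² / 98.5 = 7.6777
χ² = 2.5592 + 7.6777 = 10.2369 ≈ 10.237
Degrees of freedom = 2 − 1 = 1; critical value at α = 0.05 is 3.841.
Since 10.237 > 3.841, we reject the null hypothesis — the data do not fit the 3:1 ratio.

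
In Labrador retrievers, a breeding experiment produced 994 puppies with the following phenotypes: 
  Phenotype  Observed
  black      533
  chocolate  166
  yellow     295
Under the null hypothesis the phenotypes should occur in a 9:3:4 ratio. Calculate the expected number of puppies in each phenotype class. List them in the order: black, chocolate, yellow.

559.125, 186.375, 248.5

Expected counts for N = 994 under a 9:3:4 ratio (total parts = 16):
  black: 994 × 9/16 = 559.125
  chocolate: 994 × 3/16 = 186.375
  yellow: 994 × 4/16 = 248.5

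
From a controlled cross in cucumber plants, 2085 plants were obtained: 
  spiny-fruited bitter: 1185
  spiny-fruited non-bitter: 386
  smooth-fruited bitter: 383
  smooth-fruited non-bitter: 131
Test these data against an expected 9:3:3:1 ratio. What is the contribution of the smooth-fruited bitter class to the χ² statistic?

0.161

Total ratio parts = 16. Expected numbers out of 2085:
  spiny-fruited bitter: 2085 × 9/16 = 1172.8125
  spiny-fruited non-bitter: 2085 × 3/16 = 390.9375
  smooth-fruited bitter: 2085 × 3/16 = 390.9375
  smooth-fruited non-bitter: 2085 × 1/16 = 130.3125
Contribution of smooth-fruited bitter: (383 − 390.9375)² / 390.9375 = 0.1612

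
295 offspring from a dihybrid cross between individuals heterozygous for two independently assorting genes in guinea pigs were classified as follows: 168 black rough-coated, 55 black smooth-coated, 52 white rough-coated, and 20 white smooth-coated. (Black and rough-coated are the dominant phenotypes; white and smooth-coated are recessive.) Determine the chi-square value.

0.358

A dihybrid F₂ with independent assortment and complete dominance at both loci gives a 9:3:3:1 phenotypic ratio.
Under the 9:3:3:1 hypothesis (Σ ratio = 16, N = 295):
  black rough-coated: 295 × 9/16 = 165.9375
  black smooth-coated: 295 × 3/16 = 55.3125
  white rough-coated: 295 × 3/16 = 55.3125
  white smooth-coated: 295 × 1/16 = 18.4375
χ² = Σ (O − E)² / E
  black rough-coated: (168 − 165.9375)² / 165.9375 = 0.0256
  black smooth-coated: (55 − 55.3125)² / 55.3125 = 0.0018
  white rough-coated: (52 − 55.3125)² / 55.3125 = 0.1984
  white smooth-coated: (20 − 18.4375)² / 18.4375 = 0.1324
χ² = 0.0256 + 0.0018 + 0.1984 + 0.1324 = 0.3582 ≈ 0.358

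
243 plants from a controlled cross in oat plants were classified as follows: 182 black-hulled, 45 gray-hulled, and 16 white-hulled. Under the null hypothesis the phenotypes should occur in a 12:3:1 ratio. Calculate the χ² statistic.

Total ratio parts = 16. Expected numbers out of 243:
  black-hulled: 243 × 12/16 = 182.25
  gray-hulled: 243 × 3/16 = 45.5625
  white-hulled: 243 × 1/16 = 15.1875
χ² = Σ (O − E)² / E
  black-hulled: (182 − 182.25)² / 182.25 = 0.0003
  gray-hulled: (45 − 45.5625)² / 45.5625 = 0.0069
  white-hulled: (16 − 15.1875)² / 15.1875 = 0.0435
χ² = 0.0003 + 0.0069 + 0.0435 = 0.0507 ≈ 0.051

0.051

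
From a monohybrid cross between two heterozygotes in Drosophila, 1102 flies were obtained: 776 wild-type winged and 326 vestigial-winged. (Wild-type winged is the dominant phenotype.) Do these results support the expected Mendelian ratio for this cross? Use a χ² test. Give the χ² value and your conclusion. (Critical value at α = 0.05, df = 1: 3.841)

12.342; not consistent

For a monohybrid cross between heterozygotes with complete dominance, the expected phenotypic ratio is 3:1.
Under the 3:1 hypothesis (Σ ratio = 4, N = 1102):
  wild-type winged: 1102 × 3/4 = 826.5
  vestigial-winged: 1102 × 1/4 = 275.5
χ² = Σ (O − E)² / E
  wild-type winged: (776 − 826.5)² / 826.5 = 3.0856
  vestigial-winged: (326 − 275.5)² / 275.5 = 9.2568
χ² = 3.0856 + 9.2568 = 12.3424 ≈ 12.342
Degrees of freedom = 2 − 1 = 1; critical value at α = 0.05 is 3.841.
Since 12.342 > 3.841, we reject the null hypothesis — the data do not fit the 3:1 ratio.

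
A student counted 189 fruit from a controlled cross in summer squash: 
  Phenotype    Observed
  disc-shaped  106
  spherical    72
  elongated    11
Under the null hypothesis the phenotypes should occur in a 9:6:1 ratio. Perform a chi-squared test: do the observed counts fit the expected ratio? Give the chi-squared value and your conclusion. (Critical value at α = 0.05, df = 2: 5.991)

Under the 9:6:1 hypothesis (Σ ratio = 16, N = 189):
  disc-shaped: 189 × 9/16 = 106.3125
  spherical: 189 × 6/16 = 70.875
  elongated: 189 × 1/16 = 11.8125
χ² = Σ (O − E)² / E
  disc-shaped: (106 − 106.3125)² / 106.3125 = 0.0009
  spherical: (72 − 70.875)² / 70.875 = 0.0179
  elongated: (11 − 11.8125)² / 11.8125 = 0.0559
χ² = 0.0009 + 0.0179 + 0.0559 = 0.0747 ≈ 0.075
Degrees of freedom = 3 − 1 = 2; critical value at α = 0.05 is 5.991.
Since 0.075 < 5.991, we fail to reject the null hypothesis — the data are consistent with the 9:6:1 ratio.

0.075; consistent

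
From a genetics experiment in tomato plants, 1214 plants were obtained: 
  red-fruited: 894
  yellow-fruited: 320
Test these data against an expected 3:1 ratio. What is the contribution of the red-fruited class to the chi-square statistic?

0.299

The 3:1 ratio has 4 parts, so with N = 1214 the expected counts are:
  red-fruited: 1214 × 3/4 = 910.5
  yellow-fruited: 1214 × 1/4 = 303.5
Contribution of red-fruited: (894 − 910.5)² / 910.5 = 0.2990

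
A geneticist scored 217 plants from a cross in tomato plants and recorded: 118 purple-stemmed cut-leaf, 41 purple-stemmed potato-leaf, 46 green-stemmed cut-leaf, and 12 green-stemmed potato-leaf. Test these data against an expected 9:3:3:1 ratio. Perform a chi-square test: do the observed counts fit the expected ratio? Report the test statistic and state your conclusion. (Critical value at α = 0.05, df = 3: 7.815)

1.011; consistent

Total ratio parts = 16. Expected numbers out of 217:
  purple-stemmed cut-leaf: 217 × 9/16 = 122.0625
  purple-stemmed potato-leaf: 217 × 3/16 = 40.6875
  green-stemmed cut-leaf: 217 × 3/16 = 40.6875
  green-stemmed potato-leaf: 217 × 1/16 = 13.5625
χ² = Σ (O − E)² / E
  purple-stemmed cut-leaf: (118 − 122.0625)² / 122.0625 = 0.1352
  purple-stemmed potato-leaf: (41 − 40.6875)² / 40.6875 = 0.0024
  green-stemmed cut-leaf: (46 − 40.6875)² / 40.6875 = 0.6936
  green-stemmed potato-leaf: (12 − 13.5625)² / 13.5625 = 0.1800
χ² = 0.1352 + 0.0024 + 0.6936 + 0.1800 = 1.0112 ≈ 1.011
Degrees of freedom = 4 − 1 = 3; critical value at α = 0.05 is 7.815.
Since 1.011 < 7.815, we fail to reject the null hypothesis — the data are consistent with the 9:3:3:1 ratio.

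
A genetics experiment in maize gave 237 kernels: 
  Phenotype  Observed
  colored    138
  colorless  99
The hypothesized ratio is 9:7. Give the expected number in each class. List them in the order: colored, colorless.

133.3125, 103.6875

The 9:7 ratio has 16 parts, so with N = 237 the expected counts are:
  colored: 237 × 9/16 = 133.3125
  colorless: 237 × 7/16 = 103.6875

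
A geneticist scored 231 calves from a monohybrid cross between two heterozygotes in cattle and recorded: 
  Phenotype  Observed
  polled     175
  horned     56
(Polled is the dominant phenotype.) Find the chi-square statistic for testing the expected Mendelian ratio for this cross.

0.071

For a monohybrid cross between heterozygotes with complete dominance, the expected phenotypic ratio is 3:1.
Expected counts for N = 231 under a 3:1 ratio (total parts = 4):
  polled: 231 × 3/4 = 173.25
  horned: 231 × 1/4 = 57.75
χ² = Σ (O − E)² / E
  polled: (175 − 173.25)² / 173.25 = 0.0177
  horned: (56 − 57.75)² / 57.75 = 0.0530
χ² = 0.0177 + 0.0530 = 0.0707 ≈ 0.071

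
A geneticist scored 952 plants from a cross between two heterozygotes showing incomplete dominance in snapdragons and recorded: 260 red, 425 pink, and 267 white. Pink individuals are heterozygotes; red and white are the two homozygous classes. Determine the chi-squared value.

With incomplete dominance, a heterozygote × heterozygote cross gives a 1:2:1 phenotypic ratio.
Total ratio parts = 4. Expected numbers out of 952:
  red: 952 × 1/4 = 238
  pink: 952 × 2/4 = 476
  white: 952 × 1/4 = 238
χ² = Σ (O − E)² / E
  red: (260 − 238)² / 238 = 2.0336
  pink: (425 − 476)² / 476 = 5.4643
  white: (267 − 238)² / 238 = 3.5336
χ² = 2.0336 + 5.4643 + 3.5336 = 11.0315 ≈ 11.032

11.032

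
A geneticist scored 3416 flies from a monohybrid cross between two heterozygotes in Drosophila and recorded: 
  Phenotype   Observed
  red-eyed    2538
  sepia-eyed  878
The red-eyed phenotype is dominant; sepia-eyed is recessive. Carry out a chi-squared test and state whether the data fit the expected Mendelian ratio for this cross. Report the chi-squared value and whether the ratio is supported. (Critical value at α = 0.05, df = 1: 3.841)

0.899; consistent

For a monohybrid cross between heterozygotes with complete dominance, the expected phenotypic ratio is 3:1.
Expected counts for N = 3416 under a 3:1 ratio (total parts = 4):
  red-eyed: 3416 × 3/4 = 2562
  sepia-eyed: 3416 × 1/4 = 854
χ² = Σ (O − E)² / E
  red-eyed: (2538 − 2562)² / 2562 = 0.2248
  sepia-eyed: (878 − 854)² / 854 = 0.6745
χ² = 0.2248 + 0.6745 = 0.8993 ≈ 0.899
Degrees of freedom = 2 − 1 = 1; critical value at α = 0.05 is 3.841.
Since 0.899 < 3.841, we fail to reject the null hypothesis — the data are consistent with the 3:1 ratio.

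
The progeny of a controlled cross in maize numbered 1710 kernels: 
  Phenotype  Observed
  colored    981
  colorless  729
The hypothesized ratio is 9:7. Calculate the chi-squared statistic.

0.869

The 9:7 ratio has 16 parts, so with N = 1710 the expected counts are:
  colored: 1710 × 9/16 = 961.875
  colorless: 1710 × 7/16 = 748.125
χ² = Σ (O − E)² / E
  colored: (981 − 961.875)² / 961.875 = 0.3803
  colorless: (729 − 748.125)² / 748.125 = 0.4889
χ² = 0.3803 + 0.4889 = 0.8692 ≈ 0.869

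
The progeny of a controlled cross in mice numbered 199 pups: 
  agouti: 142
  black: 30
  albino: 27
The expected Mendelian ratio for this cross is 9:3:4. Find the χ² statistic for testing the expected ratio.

Under the 9:3:4 hypothesis (Σ ratio = 16, N = 199):
  agouti: 199 × 9/16 = 111.9375
  black: 199 × 3/16 = 37.3125
  albino: 199 × 4/16 = 49.75
χ² = Σ (O − E)² / E
  agouti: (142 − 111.9375)² / 111.9375 = 8.0737
  black: (30 − 37.3125)² / 37.3125 = 1.4331
  albino: (27 − 49.75)² / 49.75 = 10.4033
χ² = 8.0737 + 1.4331 + 10.4033 = 19.9101 ≈ 19.910

19.910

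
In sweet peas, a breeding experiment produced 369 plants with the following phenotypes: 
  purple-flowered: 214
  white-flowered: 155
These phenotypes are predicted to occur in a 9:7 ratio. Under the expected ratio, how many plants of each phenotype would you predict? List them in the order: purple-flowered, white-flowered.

207.5625, 161.4375

Total ratio parts = 16. Expected numbers out of 369:
  purple-flowered: 369 × 9/16 = 207.5625
  white-flowered: 369 × 7/16 = 161.4375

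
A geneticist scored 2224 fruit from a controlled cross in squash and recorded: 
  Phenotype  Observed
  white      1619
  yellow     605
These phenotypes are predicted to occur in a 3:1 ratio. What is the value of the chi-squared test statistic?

5.758

Total ratio parts = 4. Expected numbers out of 2224:
  white: 2224 × 3/4 = 1668
  yellow: 2224 × 1/4 = 556
χ² = Σ (O − E)² / E
  white: (1619 − 1668)² / 1668 = 1.4394
  yellow: (605 − 556)² / 556 = 4.3183
χ² = 1.4394 + 4.3183 = 5.7577 ≈ 5.758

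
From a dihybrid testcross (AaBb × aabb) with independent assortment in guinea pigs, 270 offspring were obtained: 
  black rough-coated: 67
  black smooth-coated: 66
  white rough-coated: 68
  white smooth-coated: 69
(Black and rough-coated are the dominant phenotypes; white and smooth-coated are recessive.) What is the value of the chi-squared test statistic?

0.074

A dihybrid testcross with independent assortment gives a 1:1:1:1 ratio.
Under the 1:1:1:1 hypothesis (Σ ratio = 4, N = 270):
  black rough-coated: 270 × 1/4 = 67.5
  black smooth-coated: 270 × 1/4 = 67.5
  white rough-coated: 270 × 1/4 = 67.5
  white smooth-coated: 270 × 1/4 = 67.5
χ² = Σ (O − E)² / E
  black rough-coated: (67 − 67.5)² / 67.5 = 0.0037
  black smooth-coated: (66 − 67.5)² / 67.5 = 0.0333
  white rough-coated: (68 − 67.5)² / 67.5 = 0.0037
  white smooth-coated: (69 − 67.5)² / 67.5 = 0.0333
χ² = 0.0037 + 0.0333 + 0.0037 + 0.0333 = 0.074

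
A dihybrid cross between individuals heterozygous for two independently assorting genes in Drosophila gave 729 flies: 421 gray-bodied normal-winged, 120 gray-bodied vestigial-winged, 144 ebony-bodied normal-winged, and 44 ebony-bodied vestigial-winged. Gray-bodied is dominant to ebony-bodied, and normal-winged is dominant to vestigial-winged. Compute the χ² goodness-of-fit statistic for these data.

2.774

A dihybrid F₂ with independent assortment and complete dominance at both loci gives a 9:3:3:1 phenotypic ratio.
The 9:3:3:1 ratio has 16 parts, so with N = 729 the expected counts are:
  gray-bodied normal-winged: 729 × 9/16 = 410.0625
  gray-bodied vestigial-winged: 729 × 3/16 = 136.6875
  ebony-bodied normal-winged: 729 × 3/16 = 136.6875
  ebony-bodied vestigial-winged: 729 × 1/16 = 45.5625
χ² = Σ (O − E)² / E
  gray-bodied normal-winged: (421 − 410.0625)² / 410.0625 = 0.2917
  gray-bodied vestigial-winged: (120 − 136.6875)² / 136.6875 = 2.0373
  ebony-bodied normal-winged: (144 − 136.6875)² / 136.6875 = 0.3912
  ebony-bodied vestigial-winged: (44 − 45.5625)² / 45.5625 = 0.0536
χ² = 0.2917 + 2.0373 + 0.3912 + 0.0536 = 2.7738 ≈ 2.774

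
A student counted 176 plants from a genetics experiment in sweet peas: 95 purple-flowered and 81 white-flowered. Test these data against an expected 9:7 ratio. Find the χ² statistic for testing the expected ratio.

0.369

Expected counts for N = 176 under a 9:7 ratio (total parts = 16):
  purple-flowered: 176 × 9/16 = 99
  white-flowered: 176 × 7/16 = 77
χ² = Σ (O − E)² / E
  purple-flowered: (95 − 99)² / 99 = 0.1616
  white-flowered: (81 − 77)² / 77 = 0.2078
χ² = 0.1616 + 0.2078 = 0.3694 ≈ 0.369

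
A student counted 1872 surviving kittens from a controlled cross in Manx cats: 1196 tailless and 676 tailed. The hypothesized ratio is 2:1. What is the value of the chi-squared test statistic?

6.500

Total ratio parts = 3. Expected numbers out of 1872:
  tailless: 1872 × 2/3 = 1248
  tailed: 1872 × 1/3 = 624
χ² = Σ (O − E)² / E
  tailless: (1196 − 1248)² / 1248 = 2.1667
  tailed: (676 − 624)² / 624 = 4.3333
χ² = 2.1667 + 4.3333 = 6.500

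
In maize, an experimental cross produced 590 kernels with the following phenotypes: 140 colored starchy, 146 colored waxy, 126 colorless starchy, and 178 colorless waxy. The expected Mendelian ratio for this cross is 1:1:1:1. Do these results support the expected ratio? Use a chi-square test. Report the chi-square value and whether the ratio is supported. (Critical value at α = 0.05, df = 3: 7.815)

The 1:1:1:1 ratio has 4 parts, so with N = 590 the expected counts are:
  colored starchy: 590 × 1/4 = 147.5
  colored waxy: 590 × 1/4 = 147.5
  colorless starchy: 590 × 1/4 = 147.5
  colorless waxy: 590 × 1/4 = 147.5
χ² = Σ (O − E)² / E
  colored starchy: (140 − 147.5)² / 147.5 = 0.3814
  colored waxy: (146 − 147.5)² / 147.5 = 0.0153
  colorless starchy: (126 − 147.5)² / 147.5 = 3.1339
  colorless waxy: (178 − 147.5)² / 147.5 = 6.3068
χ² = 0.3814 + 0.0153 + 3.1339 + 6.3068 = 9.8374 ≈ 9.837
Degrees of freedom = 4 − 1 = 3; critical value at α = 0.05 is 7.815.
Since 9.837 > 7.815, we reject the null hypothesis — the data do not fit the 1:1:1:1 ratio.

9.837; not consistent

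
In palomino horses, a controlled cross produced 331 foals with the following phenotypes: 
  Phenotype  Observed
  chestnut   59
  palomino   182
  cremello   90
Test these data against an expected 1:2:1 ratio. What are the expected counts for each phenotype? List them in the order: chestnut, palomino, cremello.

Expected counts for N = 331 under a 1:2:1 ratio (total parts = 4):
  chestnut: 331 × 1/4 = 82.75
  palomino: 331 × 2/4 = 165.5
  cremello: 331 × 1/4 = 82.75

82.75, 165.5, 82.75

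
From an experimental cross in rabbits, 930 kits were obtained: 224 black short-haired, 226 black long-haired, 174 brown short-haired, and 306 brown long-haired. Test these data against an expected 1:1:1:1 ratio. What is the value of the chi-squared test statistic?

Under the 1:1:1:1 hypothesis (Σ ratio = 4, N = 930):
  black short-haired: 930 × 1/4 = 232.5
  black long-haired: 930 × 1/4 = 232.5
  brown short-haired: 930 × 1/4 = 232.5
  brown long-haired: 930 × 1/4 = 232.5
χ² = Σ (O − E)² / E
  black short-haired: (224 − 232.5)² / 232.5 = 0.3108
  black long-haired: (226 − 232.5)² / 232.5 = 0.1817
  brown short-haired: (174 − 232.5)² / 232.5 = 14.7194
  brown long-haired: (306 − 232.5)² / 232.5 = 23.2355
χ² = 0.3108 + 0.1817 + 14.7194 + 23.2355 = 38.4474 ≈ 38.447

38.447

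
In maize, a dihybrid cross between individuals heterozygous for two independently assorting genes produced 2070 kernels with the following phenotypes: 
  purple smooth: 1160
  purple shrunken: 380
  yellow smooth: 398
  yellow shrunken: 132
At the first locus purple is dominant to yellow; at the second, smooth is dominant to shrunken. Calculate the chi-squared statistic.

0.491

A dihybrid F₂ with independent assortment and complete dominance at both loci gives a 9:3:3:1 phenotypic ratio.
The 9:3:3:1 ratio has 16 parts, so with N = 2070 the expected counts are:
  purple smooth: 2070 × 9/16 = 1164.375
  purple shrunken: 2070 × 3/16 = 388.125
  yellow smooth: 2070 × 3/16 = 388.125
  yellow shrunken: 2070 × 1/16 = 129.375
χ² = Σ (O − E)² / E
  purple smooth: (1160 − 1164.375)² / 1164.375 = 0.0164
  purple shrunken: (380 − 388.125)² / 388.125 = 0.1701
  yellow smooth: (398 − 388.125)² / 388.125 = 0.2512
  yellow shrunken: (132 − 129.375)² / 129.375 = 0.0533
χ² = 0.0164 + 0.1701 + 0.2512 + 0.0533 = 0.491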